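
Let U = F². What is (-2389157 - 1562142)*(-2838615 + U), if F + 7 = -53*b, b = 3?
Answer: 11107334615641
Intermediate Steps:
F = -166 (F = -7 - 53*3 = -7 - 159 = -166)
U = 27556 (U = (-166)² = 27556)
(-2389157 - 1562142)*(-2838615 + U) = (-2389157 - 1562142)*(-2838615 + 27556) = -3951299*(-2811059) = 11107334615641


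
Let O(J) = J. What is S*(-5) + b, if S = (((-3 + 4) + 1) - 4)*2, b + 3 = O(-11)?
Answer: 6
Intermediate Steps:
b = -14 (b = -3 - 11 = -14)
S = -4 (S = ((1 + 1) - 4)*2 = (2 - 4)*2 = -2*2 = -4)
S*(-5) + b = -4*(-5) - 14 = 20 - 14 = 6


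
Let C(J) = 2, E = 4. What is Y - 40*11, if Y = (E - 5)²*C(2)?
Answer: -438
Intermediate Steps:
Y = 2 (Y = (4 - 5)²*2 = (-1)²*2 = 1*2 = 2)
Y - 40*11 = 2 - 40*11 = 2 - 440 = -438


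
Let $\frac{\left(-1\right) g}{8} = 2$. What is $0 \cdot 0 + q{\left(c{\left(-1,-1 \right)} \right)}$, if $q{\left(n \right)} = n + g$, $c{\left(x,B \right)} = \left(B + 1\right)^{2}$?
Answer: $-16$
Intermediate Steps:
$g = -16$ ($g = \left(-8\right) 2 = -16$)
$c{\left(x,B \right)} = \left(1 + B\right)^{2}$
$q{\left(n \right)} = -16 + n$ ($q{\left(n \right)} = n - 16 = -16 + n$)
$0 \cdot 0 + q{\left(c{\left(-1,-1 \right)} \right)} = 0 \cdot 0 - \left(16 - \left(1 - 1\right)^{2}\right) = 0 - \left(16 - 0^{2}\right) = 0 + \left(-16 + 0\right) = 0 - 16 = -16$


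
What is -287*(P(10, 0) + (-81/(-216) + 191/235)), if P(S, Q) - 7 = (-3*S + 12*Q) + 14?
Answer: 4215169/1880 ≈ 2242.1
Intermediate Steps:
P(S, Q) = 21 - 3*S + 12*Q (P(S, Q) = 7 + ((-3*S + 12*Q) + 14) = 7 + (14 - 3*S + 12*Q) = 21 - 3*S + 12*Q)
-287*(P(10, 0) + (-81/(-216) + 191/235)) = -287*((21 - 3*10 + 12*0) + (-81/(-216) + 191/235)) = -287*((21 - 30 + 0) + (-81*(-1/216) + 191*(1/235))) = -287*(-9 + (3/8 + 191/235)) = -287*(-9 + 2233/1880) = -287*(-14687/1880) = 4215169/1880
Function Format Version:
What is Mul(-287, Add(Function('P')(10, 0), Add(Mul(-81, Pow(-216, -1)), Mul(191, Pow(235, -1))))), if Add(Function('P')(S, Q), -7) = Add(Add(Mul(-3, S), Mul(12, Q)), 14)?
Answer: Rational(4215169, 1880) ≈ 2242.1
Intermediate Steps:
Function('P')(S, Q) = Add(21, Mul(-3, S), Mul(12, Q)) (Function('P')(S, Q) = Add(7, Add(Add(Mul(-3, S), Mul(12, Q)), 14)) = Add(7, Add(14, Mul(-3, S), Mul(12, Q))) = Add(21, Mul(-3, S), Mul(12, Q)))
Mul(-287, Add(Function('P')(10, 0), Add(Mul(-81, Pow(-216, -1)), Mul(191, Pow(235, -1))))) = Mul(-287, Add(Add(21, Mul(-3, 10), Mul(12, 0)), Add(Mul(-81, Pow(-216, -1)), Mul(191, Pow(235, -1))))) = Mul(-287, Add(Add(21, -30, 0), Add(Mul(-81, Rational(-1, 216)), Mul(191, Rational(1, 235))))) = Mul(-287, Add(-9, Add(Rational(3, 8), Rational(191, 235)))) = Mul(-287, Add(-9, Rational(2233, 1880))) = Mul(-287, Rational(-14687, 1880)) = Rational(4215169, 1880)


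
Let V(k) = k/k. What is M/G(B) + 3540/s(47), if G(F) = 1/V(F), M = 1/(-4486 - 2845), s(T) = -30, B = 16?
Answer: -865059/7331 ≈ -118.00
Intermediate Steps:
V(k) = 1
M = -1/7331 (M = 1/(-7331) = -1/7331 ≈ -0.00013641)
G(F) = 1 (G(F) = 1/1 = 1)
M/G(B) + 3540/s(47) = -1/7331/1 + 3540/(-30) = -1/7331*1 + 3540*(-1/30) = -1/7331 - 118 = -865059/7331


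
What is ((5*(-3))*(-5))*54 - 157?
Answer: 3893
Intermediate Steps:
((5*(-3))*(-5))*54 - 157 = -15*(-5)*54 - 157 = 75*54 - 157 = 4050 - 157 = 3893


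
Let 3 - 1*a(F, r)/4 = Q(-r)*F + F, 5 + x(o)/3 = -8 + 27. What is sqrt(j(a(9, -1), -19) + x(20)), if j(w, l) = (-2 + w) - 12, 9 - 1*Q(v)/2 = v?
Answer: 2*I*sqrt(143) ≈ 23.917*I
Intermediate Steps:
Q(v) = 18 - 2*v
x(o) = 42 (x(o) = -15 + 3*(-8 + 27) = -15 + 3*19 = -15 + 57 = 42)
a(F, r) = 12 - 4*F - 4*F*(18 + 2*r) (a(F, r) = 12 - 4*((18 - (-2)*r)*F + F) = 12 - 4*((18 + 2*r)*F + F) = 12 - 4*(F*(18 + 2*r) + F) = 12 - 4*(F + F*(18 + 2*r)) = 12 + (-4*F - 4*F*(18 + 2*r)) = 12 - 4*F - 4*F*(18 + 2*r))
j(w, l) = -14 + w
sqrt(j(a(9, -1), -19) + x(20)) = sqrt((-14 + (12 - 76*9 - 8*9*(-1))) + 42) = sqrt((-14 + (12 - 684 + 72)) + 42) = sqrt((-14 - 600) + 42) = sqrt(-614 + 42) = sqrt(-572) = 2*I*sqrt(143)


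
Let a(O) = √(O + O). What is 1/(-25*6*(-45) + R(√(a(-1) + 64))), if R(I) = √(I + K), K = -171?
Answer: 1/(6750 + √(-171 + √(64 + I*√2))) ≈ 0.00014815 - 2.802e-7*I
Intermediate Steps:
a(O) = √2*√O (a(O) = √(2*O) = √2*√O)
R(I) = √(-171 + I) (R(I) = √(I - 171) = √(-171 + I))
1/(-25*6*(-45) + R(√(a(-1) + 64))) = 1/(-25*6*(-45) + √(-171 + √(√2*√(-1) + 64))) = 1/(-150*(-45) + √(-171 + √(√2*I + 64))) = 1/(6750 + √(-171 + √(I*√2 + 64))) = 1/(6750 + √(-171 + √(64 + I*√2)))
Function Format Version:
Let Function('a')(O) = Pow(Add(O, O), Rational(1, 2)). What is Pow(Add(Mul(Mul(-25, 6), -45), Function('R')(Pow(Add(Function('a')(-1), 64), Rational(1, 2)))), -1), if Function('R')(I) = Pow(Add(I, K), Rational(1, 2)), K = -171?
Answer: Pow(Add(6750, Pow(Add(-171, Pow(Add(64, Mul(I, Pow(2, Rational(1, 2)))), Rational(1, 2))), Rational(1, 2))), -1) ≈ Add(0.00014815, Mul(-2.802e-7, I))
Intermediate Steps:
Function('a')(O) = Mul(Pow(2, Rational(1, 2)), Pow(O, Rational(1, 2))) (Function('a')(O) = Pow(Mul(2, O), Rational(1, 2)) = Mul(Pow(2, Rational(1, 2)), Pow(O, Rational(1, 2))))
Function('R')(I) = Pow(Add(-171, I), Rational(1, 2)) (Function('R')(I) = Pow(Add(I, -171), Rational(1, 2)) = Pow(Add(-171, I), Rational(1, 2)))
Pow(Add(Mul(Mul(-25, 6), -45), Function('R')(Pow(Add(Function('a')(-1), 64), Rational(1, 2)))), -1) = Pow(Add(Mul(Mul(-25, 6), -45), Pow(Add(-171, Pow(Add(Mul(Pow(2, Rational(1, 2)), Pow(-1, Rational(1, 2))), 64), Rational(1, 2))), Rational(1, 2))), -1) = Pow(Add(Mul(-150, -45), Pow(Add(-171, Pow(Add(Mul(Pow(2, Rational(1, 2)), I), 64), Rational(1, 2))), Rational(1, 2))), -1) = Pow(Add(6750, Pow(Add(-171, Pow(Add(Mul(I, Pow(2, Rational(1, 2))), 64), Rational(1, 2))), Rational(1, 2))), -1) = Pow(Add(6750, Pow(Add(-171, Pow(Add(64, Mul(I, Pow(2, Rational(1, 2)))), Rational(1, 2))), Rational(1, 2))), -1)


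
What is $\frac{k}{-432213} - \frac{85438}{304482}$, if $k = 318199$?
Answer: $- \frac{7434071234}{7311171037} \approx -1.0168$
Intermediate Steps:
$\frac{k}{-432213} - \frac{85438}{304482} = \frac{318199}{-432213} - \frac{85438}{304482} = 318199 \left(- \frac{1}{432213}\right) - \frac{42719}{152241} = - \frac{318199}{432213} - \frac{42719}{152241} = - \frac{7434071234}{7311171037}$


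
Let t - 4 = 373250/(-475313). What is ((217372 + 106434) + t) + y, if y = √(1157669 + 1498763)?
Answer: 153910729280/475313 + 4*√166027 ≈ 3.2544e+5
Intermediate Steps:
t = 1528002/475313 (t = 4 + 373250/(-475313) = 4 + 373250*(-1/475313) = 4 - 373250/475313 = 1528002/475313 ≈ 3.2147)
y = 4*√166027 (y = √2656432 = 4*√166027 ≈ 1629.9)
((217372 + 106434) + t) + y = ((217372 + 106434) + 1528002/475313) + 4*√166027 = (323806 + 1528002/475313) + 4*√166027 = 153910729280/475313 + 4*√166027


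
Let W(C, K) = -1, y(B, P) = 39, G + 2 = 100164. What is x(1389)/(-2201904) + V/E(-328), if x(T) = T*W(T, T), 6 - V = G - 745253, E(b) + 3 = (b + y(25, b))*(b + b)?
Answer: 473568330899/139146387408 ≈ 3.4034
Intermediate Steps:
G = 100162 (G = -2 + 100164 = 100162)
E(b) = -3 + 2*b*(39 + b) (E(b) = -3 + (b + 39)*(b + b) = -3 + (39 + b)*(2*b) = -3 + 2*b*(39 + b))
V = 645097 (V = 6 - (100162 - 745253) = 6 - 1*(-645091) = 6 + 645091 = 645097)
x(T) = -T (x(T) = T*(-1) = -T)
x(1389)/(-2201904) + V/E(-328) = -1*1389/(-2201904) + 645097/(-3 + 2*(-328)² + 78*(-328)) = -1389*(-1/2201904) + 645097/(-3 + 2*107584 - 25584) = 463/733968 + 645097/(-3 + 215168 - 25584) = 463/733968 + 645097/189581 = 473568330899/139146387408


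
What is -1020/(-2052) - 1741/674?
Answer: -240421/115254 ≈ -2.0860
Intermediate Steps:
-1020/(-2052) - 1741/674 = -1020*(-1/2052) - 1741*1/674 = 85/171 - 1741/674 = -240421/115254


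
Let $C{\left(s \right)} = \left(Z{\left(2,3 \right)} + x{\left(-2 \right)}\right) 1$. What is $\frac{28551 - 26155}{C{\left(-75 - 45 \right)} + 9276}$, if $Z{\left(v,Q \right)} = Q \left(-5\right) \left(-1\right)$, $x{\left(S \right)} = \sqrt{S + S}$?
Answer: $\frac{22261236}{86322685} - \frac{4792 i}{86322685} \approx 0.25788 - 5.5513 \cdot 10^{-5} i$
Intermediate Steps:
$x{\left(S \right)} = \sqrt{2} \sqrt{S}$ ($x{\left(S \right)} = \sqrt{2 S} = \sqrt{2} \sqrt{S}$)
$Z{\left(v,Q \right)} = 5 Q$ ($Z{\left(v,Q \right)} = - 5 Q \left(-1\right) = 5 Q$)
$C{\left(s \right)} = 15 + 2 i$ ($C{\left(s \right)} = \left(5 \cdot 3 + \sqrt{2} \sqrt{-2}\right) 1 = \left(15 + \sqrt{2} i \sqrt{2}\right) 1 = \left(15 + 2 i\right) 1 = 15 + 2 i$)
$\frac{28551 - 26155}{C{\left(-75 - 45 \right)} + 9276} = \frac{28551 - 26155}{\left(15 + 2 i\right) + 9276} = \frac{2396}{9291 + 2 i} = 2396 \frac{9291 - 2 i}{86322685} = \frac{2396 \left(9291 - 2 i\right)}{86322685}$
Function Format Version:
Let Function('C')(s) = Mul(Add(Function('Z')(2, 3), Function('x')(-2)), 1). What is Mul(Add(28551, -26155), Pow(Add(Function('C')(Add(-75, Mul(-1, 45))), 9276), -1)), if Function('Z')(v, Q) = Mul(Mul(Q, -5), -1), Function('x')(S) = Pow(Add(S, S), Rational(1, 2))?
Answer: Add(Rational(22261236, 86322685), Mul(Rational(-4792, 86322685), I)) ≈ Add(0.25788, Mul(-5.5513e-5, I))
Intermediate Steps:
Function('x')(S) = Mul(Pow(2, Rational(1, 2)), Pow(S, Rational(1, 2))) (Function('x')(S) = Pow(Mul(2, S), Rational(1, 2)) = Mul(Pow(2, Rational(1, 2)), Pow(S, Rational(1, 2))))
Function('Z')(v, Q) = Mul(5, Q) (Function('Z')(v, Q) = Mul(Mul(-5, Q), -1) = Mul(5, Q))
Function('C')(s) = Add(15, Mul(2, I)) (Function('C')(s) = Mul(Add(Mul(5, 3), Mul(Pow(2, Rational(1, 2)), Pow(-2, Rational(1, 2)))), 1) = Mul(Add(15, Mul(Pow(2, Rational(1, 2)), Mul(I, Pow(2, Rational(1, 2))))), 1) = Mul(Add(15, Mul(2, I)), 1) = Add(15, Mul(2, I)))
Mul(Add(28551, -26155), Pow(Add(Function('C')(Add(-75, Mul(-1, 45))), 9276), -1)) = Mul(Add(28551, -26155), Pow(Add(Add(15, Mul(2, I)), 9276), -1)) = Mul(2396, Pow(Add(9291, Mul(2, I)), -1)) = Mul(2396, Mul(Rational(1, 86322685), Add(9291, Mul(-2, I)))) = Mul(Rational(2396, 86322685), Add(9291, Mul(-2, I)))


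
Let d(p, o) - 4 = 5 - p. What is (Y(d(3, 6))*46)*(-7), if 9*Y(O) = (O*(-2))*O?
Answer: 2576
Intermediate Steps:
d(p, o) = 9 - p (d(p, o) = 4 + (5 - p) = 9 - p)
Y(O) = -2*O²/9 (Y(O) = ((O*(-2))*O)/9 = ((-2*O)*O)/9 = (-2*O²)/9 = -2*O²/9)
(Y(d(3, 6))*46)*(-7) = (-2*(9 - 1*3)²/9*46)*(-7) = (-2*(9 - 3)²/9*46)*(-7) = (-2/9*6²*46)*(-7) = (-2/9*36*46)*(-7) = -8*46*(-7) = -368*(-7) = 2576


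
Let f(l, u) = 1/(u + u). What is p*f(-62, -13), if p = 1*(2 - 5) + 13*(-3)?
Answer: 21/13 ≈ 1.6154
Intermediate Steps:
p = -42 (p = 1*(-3) - 39 = -3 - 39 = -42)
f(l, u) = 1/(2*u)
p*f(-62, -13) = -21/(-13) = -21*(-1)/13 = -42*(-1/26) = 21/13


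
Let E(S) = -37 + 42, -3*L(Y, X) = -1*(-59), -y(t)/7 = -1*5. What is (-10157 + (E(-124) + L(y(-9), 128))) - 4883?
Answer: -45164/3 ≈ -15055.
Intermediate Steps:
y(t) = 35 (y(t) = -(-7)*5 = -7*(-5) = 35)
L(Y, X) = -59/3 (L(Y, X) = -(-1)*(-59)/3 = -⅓*59 = -59/3)
E(S) = 5
(-10157 + (E(-124) + L(y(-9), 128))) - 4883 = (-10157 + (5 - 59/3)) - 4883 = (-10157 - 44/3) - 4883 = -30515/3 - 4883 = -45164/3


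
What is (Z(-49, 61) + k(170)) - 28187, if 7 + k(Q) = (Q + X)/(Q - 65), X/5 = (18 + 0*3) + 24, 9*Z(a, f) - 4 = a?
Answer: -592103/21 ≈ -28195.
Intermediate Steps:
Z(a, f) = 4/9 + a/9
X = 210 (X = 5*((18 + 0*3) + 24) = 5*((18 + 0) + 24) = 5*(18 + 24) = 5*42 = 210)
k(Q) = -7 + (210 + Q)/(-65 + Q) (k(Q) = -7 + (Q + 210)/(Q - 65) = -7 + (210 + Q)/(-65 + Q))
(Z(-49, 61) + k(170)) - 28187 = ((4/9 + (⅑)*(-49)) + (665 - 6*170)/(-65 + 170)) - 28187 = ((4/9 - 49/9) + (665 - 1020)/105) - 28187 = (-5 + (1/105)*(-355)) - 28187 = (-5 - 71/21) - 28187 = -176/21 - 28187 = -592103/21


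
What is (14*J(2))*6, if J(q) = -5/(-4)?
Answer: 105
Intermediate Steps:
J(q) = 5/4 (J(q) = -5*(-1/4) = 5/4)
(14*J(2))*6 = (14*(5/4))*6 = (35/2)*6 = 105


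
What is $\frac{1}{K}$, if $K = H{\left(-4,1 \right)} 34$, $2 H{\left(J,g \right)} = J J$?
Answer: $\frac{1}{272} \approx 0.0036765$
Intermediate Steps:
$H{\left(J,g \right)} = \frac{J^{2}}{2}$ ($H{\left(J,g \right)} = \frac{J J}{2} = \frac{J^{2}}{2}$)
$K = 272$ ($K = \frac{\left(-4\right)^{2}}{2} \cdot 34 = \frac{1}{2} \cdot 16 \cdot 34 = 8 \cdot 34 = 272$)
$\frac{1}{K} = \frac{1}{272}$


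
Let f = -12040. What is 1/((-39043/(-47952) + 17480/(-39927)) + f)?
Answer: -638193168/7683605519753 ≈ -8.3059e-5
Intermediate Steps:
1/((-39043/(-47952) + 17480/(-39927)) + f) = 1/((-39043/(-47952) + 17480/(-39927)) - 12040) = 1/((-39043*(-1/47952) + 17480*(-1/39927)) - 12040) = 1/((39043/47952 - 17480/39927) - 12040) = 1/(240222967/638193168 - 12040) = 1/(-7683605519753/638193168) = -638193168/7683605519753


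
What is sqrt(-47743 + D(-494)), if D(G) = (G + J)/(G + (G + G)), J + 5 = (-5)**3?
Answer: I*sqrt(17235071)/19 ≈ 218.5*I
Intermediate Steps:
J = -130 (J = -5 + (-5)**3 = -5 - 125 = -130)
D(G) = (-130 + G)/(3*G) (D(G) = (G - 130)/(G + (G + G)) = (-130 + G)/(G + 2*G) = (-130 + G)/((3*G)) = (-130 + G)*(1/(3*G)) = (-130 + G)/(3*G))
sqrt(-47743 + D(-494)) = sqrt(-47743 + (1/3)*(-130 - 494)/(-494)) = sqrt(-47743 + (1/3)*(-1/494)*(-624)) = sqrt(-47743 + 8/19) = sqrt(-907109/19) = I*sqrt(17235071)/19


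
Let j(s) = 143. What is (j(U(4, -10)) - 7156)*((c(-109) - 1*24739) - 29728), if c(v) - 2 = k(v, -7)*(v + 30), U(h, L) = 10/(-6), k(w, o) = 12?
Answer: 388611369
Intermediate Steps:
U(h, L) = -5/3 (U(h, L) = 10*(-⅙) = -5/3)
c(v) = 362 + 12*v (c(v) = 2 + 12*(v + 30) = 2 + 12*(30 + v) = 2 + (360 + 12*v) = 362 + 12*v)
(j(U(4, -10)) - 7156)*((c(-109) - 1*24739) - 29728) = (143 - 7156)*(((362 + 12*(-109)) - 1*24739) - 29728) = -7013*(((362 - 1308) - 24739) - 29728) = -7013*((-946 - 24739) - 29728) = -7013*(-25685 - 29728) = -7013*(-55413) = 388611369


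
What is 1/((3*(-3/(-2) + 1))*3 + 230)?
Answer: 2/505 ≈ 0.0039604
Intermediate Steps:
1/((3*(-3/(-2) + 1))*3 + 230) = 1/((3*(-½*(-3) + 1))*3 + 230) = 1/((3*(3/2 + 1))*3 + 230) = 1/((3*(5/2))*3 + 230) = 1/((15/2)*3 + 230) = 1/(45/2 + 230) = 1/(505/2) = 2/505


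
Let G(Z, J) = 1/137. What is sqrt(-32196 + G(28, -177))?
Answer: I*sqrt(604286587)/137 ≈ 179.43*I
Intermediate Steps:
G(Z, J) = 1/137
sqrt(-32196 + G(28, -177)) = sqrt(-32196 + 1/137) = sqrt(-4410851/137) = I*sqrt(604286587)/137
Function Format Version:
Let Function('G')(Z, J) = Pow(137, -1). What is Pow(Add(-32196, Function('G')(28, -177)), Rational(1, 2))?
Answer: Mul(Rational(1, 137), I, Pow(604286587, Rational(1, 2))) ≈ Mul(179.43, I)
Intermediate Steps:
Function('G')(Z, J) = Rational(1, 137)
Pow(Add(-32196, Function('G')(28, -177)), Rational(1, 2)) = Pow(Add(-32196, Rational(1, 137)), Rational(1, 2)) = Pow(Rational(-4410851, 137), Rational(1, 2)) = Mul(Rational(1, 137), I, Pow(604286587, Rational(1, 2)))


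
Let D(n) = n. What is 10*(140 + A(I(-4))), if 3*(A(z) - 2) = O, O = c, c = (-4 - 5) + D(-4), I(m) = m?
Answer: 4130/3 ≈ 1376.7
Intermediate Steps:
c = -13 (c = (-4 - 5) - 4 = -9 - 4 = -13)
O = -13
A(z) = -7/3 (A(z) = 2 + (1/3)*(-13) = 2 - 13/3 = -7/3)
10*(140 + A(I(-4))) = 10*(140 - 7/3) = 10*(413/3) = 4130/3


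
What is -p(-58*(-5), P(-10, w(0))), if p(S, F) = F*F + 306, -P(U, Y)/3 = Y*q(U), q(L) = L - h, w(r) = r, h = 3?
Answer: -306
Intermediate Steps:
q(L) = -3 + L (q(L) = L - 1*3 = L - 3 = -3 + L)
P(U, Y) = -3*Y*(-3 + U)
p(S, F) = 306 + F**2 (p(S, F) = F**2 + 306 = 306 + F**2)
-p(-58*(-5), P(-10, w(0))) = -(306 + (3*0*(3 - 1*(-10)))**2) = -(306 + (3*0*(3 + 10))**2) = -(306 + (3*0*13)**2) = -(306 + 0**2) = -(306 + 0) = -1*306 = -306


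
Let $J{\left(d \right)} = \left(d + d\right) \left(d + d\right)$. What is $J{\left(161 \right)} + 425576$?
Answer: $529260$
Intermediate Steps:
$J{\left(d \right)} = 4 d^{2}$ ($J{\left(d \right)} = 2 d 2 d = 4 d^{2}$)
$J{\left(161 \right)} + 425576 = 4 \cdot 161^{2} + 425576 = 4 \cdot 25921 + 425576 = 103684 + 425576 = 529260$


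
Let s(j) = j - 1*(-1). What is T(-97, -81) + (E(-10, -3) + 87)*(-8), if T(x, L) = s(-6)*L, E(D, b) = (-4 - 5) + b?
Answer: -195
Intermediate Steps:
s(j) = 1 + j (s(j) = j + 1 = 1 + j)
E(D, b) = -9 + b
T(x, L) = -5*L (T(x, L) = (1 - 6)*L = -5*L)
T(-97, -81) + (E(-10, -3) + 87)*(-8) = -5*(-81) + ((-9 - 3) + 87)*(-8) = 405 + (-12 + 87)*(-8) = 405 + 75*(-8) = 405 - 600 = -195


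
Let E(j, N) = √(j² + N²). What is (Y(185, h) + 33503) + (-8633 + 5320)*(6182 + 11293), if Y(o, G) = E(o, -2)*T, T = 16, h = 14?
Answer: -57861172 + 16*√34229 ≈ -5.7858e+7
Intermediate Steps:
E(j, N) = √(N² + j²)
Y(o, G) = 16*√(4 + o²) (Y(o, G) = √((-2)² + o²)*16 = √(4 + o²)*16 = 16*√(4 + o²))
(Y(185, h) + 33503) + (-8633 + 5320)*(6182 + 11293) = (16*√(4 + 185²) + 33503) + (-8633 + 5320)*(6182 + 11293) = (16*√(4 + 34225) + 33503) - 3313*17475 = (16*√34229 + 33503) - 57894675 = (33503 + 16*√34229) - 57894675 = -57861172 + 16*√34229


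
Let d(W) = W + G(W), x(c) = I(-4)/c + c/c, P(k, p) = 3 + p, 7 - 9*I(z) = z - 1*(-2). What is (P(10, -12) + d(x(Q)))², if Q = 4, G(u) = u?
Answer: 169/4 ≈ 42.250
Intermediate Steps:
I(z) = 5/9 - z/9 (I(z) = 7/9 - (z - 1*(-2))/9 = 7/9 - (z + 2)/9 = 7/9 - (2 + z)/9 = 7/9 + (-2/9 - z/9) = 5/9 - z/9)
x(c) = 1 + 1/c (x(c) = (5/9 - ⅑*(-4))/c + c/c = (5/9 + 4/9)/c + 1 = 1/c + 1 = 1 + 1/c)
d(W) = 2*W (d(W) = W + W = 2*W)
(P(10, -12) + d(x(Q)))² = ((3 - 12) + 2*((1 + 4)/4))² = (-9 + 2*((¼)*5))² = (-9 + 2*(5/4))² = (-9 + 5/2)² = (-13/2)² = 169/4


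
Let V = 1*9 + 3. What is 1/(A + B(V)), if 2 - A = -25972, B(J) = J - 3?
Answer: 1/25983 ≈ 3.8487e-5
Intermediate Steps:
V = 12 (V = 9 + 3 = 12)
B(J) = -3 + J
A = 25974 (A = 2 - 1*(-25972) = 2 + 25972 = 25974)
1/(A + B(V)) = 1/(25974 + (-3 + 12)) = 1/(25974 + 9) = 1/25983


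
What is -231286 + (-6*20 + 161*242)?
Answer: -192444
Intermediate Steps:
-231286 + (-6*20 + 161*242) = -231286 + (-120 + 38962) = -231286 + 38842 = -192444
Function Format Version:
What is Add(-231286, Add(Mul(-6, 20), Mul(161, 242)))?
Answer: -192444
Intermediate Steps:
Add(-231286, Add(Mul(-6, 20), Mul(161, 242))) = Add(-231286, Add(-120, 38962)) = Add(-231286, 38842) = -192444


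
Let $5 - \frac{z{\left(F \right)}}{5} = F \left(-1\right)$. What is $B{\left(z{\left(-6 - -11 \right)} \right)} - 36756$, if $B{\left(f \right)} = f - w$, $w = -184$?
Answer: $-36522$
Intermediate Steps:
$z{\left(F \right)} = 25 + 5 F$ ($z{\left(F \right)} = 25 - 5 F \left(-1\right) = 25 - 5 \left(- F\right) = 25 + 5 F$)
$B{\left(f \right)} = 184 + f$ ($B{\left(f \right)} = f - -184 = f + 184 = 184 + f$)
$B{\left(z{\left(-6 - -11 \right)} \right)} - 36756 = \left(184 + \left(25 + 5 \left(-6 - -11\right)\right)\right) - 36756 = \left(184 + \left(25 + 5 \left(-6 + 11\right)\right)\right) - 36756 = \left(184 + \left(25 + 5 \cdot 5\right)\right) - 36756 = \left(184 + \left(25 + 25\right)\right) - 36756 = \left(184 + 50\right) - 36756 = 234 - 36756 = -36522$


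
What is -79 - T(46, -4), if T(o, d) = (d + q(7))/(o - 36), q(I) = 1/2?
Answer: -1573/20 ≈ -78.650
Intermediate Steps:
q(I) = ½
T(o, d) = (½ + d)/(-36 + o) (T(o, d) = (d + ½)/(o - 36) = (½ + d)/(-36 + o))
-79 - T(46, -4) = -79 - (½ - 4)/(-36 + 46) = -79 - (-7)/(10*2) = -79 - 1*(-7/20) = -79 + 7/20 = -1573/20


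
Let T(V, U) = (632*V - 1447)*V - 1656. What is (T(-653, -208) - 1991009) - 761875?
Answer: 267680839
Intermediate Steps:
T(V, U) = -1656 + V*(-1447 + 632*V) (T(V, U) = (-1447 + 632*V)*V - 1656 = V*(-1447 + 632*V) - 1656 = -1656 + V*(-1447 + 632*V))
(T(-653, -208) - 1991009) - 761875 = ((-1656 - 1447*(-653) + 632*(-653)²) - 1991009) - 761875 = ((-1656 + 944891 + 632*426409) - 1991009) - 761875 = ((-1656 + 944891 + 269490488) - 1991009) - 761875 = (270433723 - 1991009) - 761875 = 268442714 - 761875 = 267680839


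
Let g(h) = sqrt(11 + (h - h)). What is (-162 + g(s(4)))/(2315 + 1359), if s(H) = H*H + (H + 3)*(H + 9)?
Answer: -81/1837 + sqrt(11)/3674 ≈ -0.043191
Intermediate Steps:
s(H) = H**2 + (3 + H)*(9 + H)
g(h) = sqrt(11) (g(h) = sqrt(11 + 0) = sqrt(11))
(-162 + g(s(4)))/(2315 + 1359) = (-162 + sqrt(11))/(2315 + 1359) = (-162 + sqrt(11))/3674 = (-162 + sqrt(11))*(1/3674) = -81/1837 + sqrt(11)/3674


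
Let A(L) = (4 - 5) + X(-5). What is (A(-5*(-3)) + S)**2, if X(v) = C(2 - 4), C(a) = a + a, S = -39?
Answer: 1936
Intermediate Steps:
C(a) = 2*a
X(v) = -4 (X(v) = 2*(2 - 4) = 2*(-2) = -4)
A(L) = -5 (A(L) = (4 - 5) - 4 = -1 - 4 = -5)
(A(-5*(-3)) + S)**2 = (-5 - 39)**2 = (-44)**2 = 1936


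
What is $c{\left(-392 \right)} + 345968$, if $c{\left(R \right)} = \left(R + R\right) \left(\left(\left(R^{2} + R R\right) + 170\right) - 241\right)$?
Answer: $-240543520$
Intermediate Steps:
$c{\left(R \right)} = 2 R \left(-71 + 2 R^{2}\right)$ ($c{\left(R \right)} = 2 R \left(\left(\left(R^{2} + R^{2}\right) + 170\right) - 241\right) = 2 R \left(\left(2 R^{2} + 170\right) - 241\right) = 2 R \left(\left(170 + 2 R^{2}\right) - 241\right) = 2 R \left(-71 + 2 R^{2}\right)$)
$c{\left(-392 \right)} + 345968 = \left(\left(-142\right) \left(-392\right) + 4 \left(-392\right)^{3}\right) + 345968 = \left(55664 + 4 \left(-60236288\right)\right) + 345968 = \left(55664 - 240945152\right) + 345968 = -240889488 + 345968 = -240543520$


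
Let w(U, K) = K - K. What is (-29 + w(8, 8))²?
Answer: 841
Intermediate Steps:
w(U, K) = 0
(-29 + w(8, 8))² = (-29 + 0)² = (-29)² = 841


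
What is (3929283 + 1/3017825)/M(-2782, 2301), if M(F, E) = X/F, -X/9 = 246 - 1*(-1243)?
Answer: 32988645722082232/40441872825 ≈ 8.1571e+5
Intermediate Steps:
X = -13401 (X = -9*(246 - 1*(-1243)) = -9*(246 + 1243) = -9*1489 = -13401)
M(F, E) = -13401/F
(3929283 + 1/3017825)/M(-2782, 2301) = (3929283 + 1/3017825)/((-13401/(-2782))) = (3929283 + 1/3017825)/((-13401*(-1/2782))) = 11857888469476/(3017825*(13401/2782)) = (11857888469476/3017825)*(2782/13401) = 32988645722082232/40441872825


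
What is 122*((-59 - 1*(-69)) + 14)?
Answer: 2928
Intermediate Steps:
122*((-59 - 1*(-69)) + 14) = 122*((-59 + 69) + 14) = 122*(10 + 14) = 122*24 = 2928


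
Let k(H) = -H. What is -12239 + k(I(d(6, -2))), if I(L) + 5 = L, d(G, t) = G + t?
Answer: -12238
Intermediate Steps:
I(L) = -5 + L
-12239 + k(I(d(6, -2))) = -12239 - (-5 + (6 - 2)) = -12239 - (-5 + 4) = -12239 - 1*(-1) = -12239 + 1 = -12238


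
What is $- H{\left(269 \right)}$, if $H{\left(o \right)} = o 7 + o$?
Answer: $-2152$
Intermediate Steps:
$H{\left(o \right)} = 8 o$ ($H{\left(o \right)} = 7 o + o = 8 o$)
$- H{\left(269 \right)} = - 8 \cdot 269 = \left(-1\right) 2152 = -2152$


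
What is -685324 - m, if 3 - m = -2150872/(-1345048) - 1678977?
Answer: -397512526965/168131 ≈ -2.3643e+6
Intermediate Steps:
m = 282288317521/168131 (m = 3 - (-2150872/(-1345048) - 1678977) = 3 - (-2150872*(-1/1345048) - 1678977) = 3 - (268859/168131 - 1678977) = 3 - 1*(-282287813128/168131) = 3 + 282287813128/168131 = 282288317521/168131 ≈ 1.6790e+6)
-685324 - m = -685324 - 1*282288317521/168131 = -685324 - 282288317521/168131 = -397512526965/168131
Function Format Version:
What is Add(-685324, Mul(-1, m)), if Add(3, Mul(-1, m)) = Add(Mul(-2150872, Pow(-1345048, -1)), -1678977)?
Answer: Rational(-397512526965, 168131) ≈ -2.3643e+6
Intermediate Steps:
m = Rational(282288317521, 168131) (m = Add(3, Mul(-1, Add(Mul(-2150872, Pow(-1345048, -1)), -1678977))) = Add(3, Mul(-1, Add(Mul(-2150872, Rational(-1, 1345048)), -1678977))) = Add(3, Mul(-1, Add(Rational(268859, 168131), -1678977))) = Add(3, Mul(-1, Rational(-282287813128, 168131))) = Add(3, Rational(282287813128, 168131)) = Rational(282288317521, 168131) ≈ 1.6790e+6)
Add(-685324, Mul(-1, m)) = Add(-685324, Mul(-1, Rational(282288317521, 168131))) = Add(-685324, Rational(-282288317521, 168131)) = Rational(-397512526965, 168131)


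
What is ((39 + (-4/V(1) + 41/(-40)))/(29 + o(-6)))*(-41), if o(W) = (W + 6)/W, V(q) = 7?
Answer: -429393/8120 ≈ -52.881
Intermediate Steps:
o(W) = (6 + W)/W
((39 + (-4/V(1) + 41/(-40)))/(29 + o(-6)))*(-41) = ((39 + (-4/7 + 41/(-40)))/(29 + (6 - 6)/(-6)))*(-41) = ((39 + (-4*⅐ + 41*(-1/40)))/(29 - ⅙*0))*(-41) = ((39 + (-4/7 - 41/40))/(29 + 0))*(-41) = ((39 - 447/280)/29)*(-41) = ((10473/280)*(1/29))*(-41) = (10473/8120)*(-41) = -429393/8120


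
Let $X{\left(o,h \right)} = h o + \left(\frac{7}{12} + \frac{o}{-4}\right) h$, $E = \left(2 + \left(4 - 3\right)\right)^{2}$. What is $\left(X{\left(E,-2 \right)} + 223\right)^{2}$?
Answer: $\frac{390625}{9} \approx 43403.0$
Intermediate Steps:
$E = 9$ ($E = \left(2 + \left(4 - 3\right)\right)^{2} = \left(2 + 1\right)^{2} = 3^{2} = 9$)
$X{\left(o,h \right)} = h o + h \left(\frac{7}{12} - \frac{o}{4}\right)$ ($X{\left(o,h \right)} = h o + \left(7 \cdot \frac{1}{12} + o \left(- \frac{1}{4}\right)\right) h = h o + \left(\frac{7}{12} - \frac{o}{4}\right) h = h o + h \left(\frac{7}{12} - \frac{o}{4}\right)$)
$\left(X{\left(E,-2 \right)} + 223\right)^{2} = \left(\frac{1}{12} \left(-2\right) \left(7 + 9 \cdot 9\right) + 223\right)^{2} = \left(\frac{1}{12} \left(-2\right) \left(7 + 81\right) + 223\right)^{2} = \left(\frac{1}{12} \left(-2\right) 88 + 223\right)^{2} = \left(- \frac{44}{3} + 223\right)^{2} = \left(\frac{625}{3}\right)^{2} = \frac{390625}{9}$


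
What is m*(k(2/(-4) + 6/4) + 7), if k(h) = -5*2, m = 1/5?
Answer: -⅗ ≈ -0.60000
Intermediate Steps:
m = ⅕ ≈ 0.20000
k(h) = -10
m*(k(2/(-4) + 6/4) + 7) = (-10 + 7)/5 = (⅕)*(-3) = -⅗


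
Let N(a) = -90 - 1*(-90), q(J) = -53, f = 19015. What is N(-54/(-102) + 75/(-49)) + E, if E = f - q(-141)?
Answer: 19068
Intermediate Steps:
N(a) = 0 (N(a) = -90 + 90 = 0)
E = 19068 (E = 19015 - 1*(-53) = 19015 + 53 = 19068)
N(-54/(-102) + 75/(-49)) + E = 0 + 19068 = 19068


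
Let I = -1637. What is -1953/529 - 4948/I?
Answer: -579569/865973 ≈ -0.66927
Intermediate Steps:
-1953/529 - 4948/I = -1953/529 - 4948/(-1637) = -1953*1/529 - 4948*(-1/1637) = -1953/529 + 4948/1637 = -579569/865973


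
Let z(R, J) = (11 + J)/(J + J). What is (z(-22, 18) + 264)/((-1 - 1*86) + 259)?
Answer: 9533/6192 ≈ 1.5396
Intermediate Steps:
z(R, J) = (11 + J)/(2*J) (z(R, J) = (11 + J)/((2*J)) = (11 + J)*(1/(2*J)) = (11 + J)/(2*J))
(z(-22, 18) + 264)/((-1 - 1*86) + 259) = ((½)*(11 + 18)/18 + 264)/((-1 - 1*86) + 259) = ((½)*(1/18)*29 + 264)/((-1 - 86) + 259) = (29/36 + 264)/(-87 + 259) = (9533/36)/172 = (9533/36)*(1/172) = 9533/6192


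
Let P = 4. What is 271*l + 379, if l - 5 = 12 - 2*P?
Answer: 2818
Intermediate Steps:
l = 9 (l = 5 + (12 - 2*4) = 5 + (12 - 8) = 5 + 4 = 9)
271*l + 379 = 271*9 + 379 = 2439 + 379 = 2818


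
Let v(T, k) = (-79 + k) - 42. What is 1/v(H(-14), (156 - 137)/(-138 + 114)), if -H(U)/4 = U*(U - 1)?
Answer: -24/2923 ≈ -0.0082107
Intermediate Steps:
H(U) = -4*U*(-1 + U) (H(U) = -4*U*(U - 1) = -4*U*(-1 + U))
v(T, k) = -121 + k
1/v(H(-14), (156 - 137)/(-138 + 114)) = 1/(-121 + (156 - 137)/(-138 + 114)) = 1/(-121 + 19/(-24)) = 1/(-121 + 19*(-1/24)) = 1/(-121 - 19/24) = 1/(-2923/24) = -24/2923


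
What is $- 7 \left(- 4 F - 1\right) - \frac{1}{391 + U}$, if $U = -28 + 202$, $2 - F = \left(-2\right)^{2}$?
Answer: $- \frac{27686}{565} \approx -49.002$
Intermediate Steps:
$F = -2$ ($F = 2 - \left(-2\right)^{2} = 2 - 4 = -2$)
$U = 174$
$- 7 \left(- 4 F - 1\right) - \frac{1}{391 + U} = - 7 \left(\left(-4\right) \left(-2\right) - 1\right) - \frac{1}{391 + 174} = - 7 \left(8 + \left(-5 + 4\right)\right) - \frac{1}{565} = - 7 \left(8 - 1\right) - \frac{1}{565} = \left(-7\right) 7 - \frac{1}{565} = -49 - \frac{1}{565} = - \frac{27686}{565}$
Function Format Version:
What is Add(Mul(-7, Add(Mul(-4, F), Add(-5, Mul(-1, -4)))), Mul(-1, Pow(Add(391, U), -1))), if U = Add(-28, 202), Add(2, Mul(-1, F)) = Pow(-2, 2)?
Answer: Rational(-27686, 565) ≈ -49.002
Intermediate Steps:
F = -2 (F = Add(2, Mul(-1, Pow(-2, 2))) = Add(2, Mul(-1, 4)) = Add(2, -4) = -2)
U = 174
Add(Mul(-7, Add(Mul(-4, F), Add(-5, Mul(-1, -4)))), Mul(-1, Pow(Add(391, U), -1))) = Add(Mul(-7, Add(Mul(-4, -2), Add(-5, Mul(-1, -4)))), Mul(-1, Pow(Add(391, 174), -1))) = Add(Mul(-7, Add(8, Add(-5, 4))), Mul(-1, Pow(565, -1))) = Add(Mul(-7, Add(8, -1)), Mul(-1, Rational(1, 565))) = Add(Mul(-7, 7), Rational(-1, 565)) = Add(-49, Rational(-1, 565)) = Rational(-27686, 565)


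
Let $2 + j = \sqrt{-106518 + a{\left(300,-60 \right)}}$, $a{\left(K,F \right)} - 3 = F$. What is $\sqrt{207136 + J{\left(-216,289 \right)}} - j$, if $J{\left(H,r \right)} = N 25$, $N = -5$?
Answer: $2 + \sqrt{207011} - 35 i \sqrt{87} \approx 456.98 - 326.46 i$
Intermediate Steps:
$a{\left(K,F \right)} = 3 + F$
$J{\left(H,r \right)} = -125$ ($J{\left(H,r \right)} = \left(-5\right) 25 = -125$)
$j = -2 + 35 i \sqrt{87}$ ($j = -2 + \sqrt{-106518 + \left(3 - 60\right)} = -2 + \sqrt{-106518 - 57} = -2 + \sqrt{-106575} = -2 + 35 i \sqrt{87} \approx -2.0 + 326.46 i$)
$\sqrt{207136 + J{\left(-216,289 \right)}} - j = \sqrt{207136 - 125} - \left(-2 + 35 i \sqrt{87}\right) = \sqrt{207011} + \left(2 - 35 i \sqrt{87}\right) = 2 + \sqrt{207011} - 35 i \sqrt{87}$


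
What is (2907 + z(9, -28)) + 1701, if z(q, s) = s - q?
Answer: 4571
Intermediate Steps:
(2907 + z(9, -28)) + 1701 = (2907 + (-28 - 1*9)) + 1701 = (2907 + (-28 - 9)) + 1701 = (2907 - 37) + 1701 = 2870 + 1701 = 4571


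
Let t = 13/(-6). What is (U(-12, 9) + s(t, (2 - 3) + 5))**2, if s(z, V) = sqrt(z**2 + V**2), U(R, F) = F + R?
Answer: 1069/36 - sqrt(745) ≈ 2.3998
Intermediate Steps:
t = -13/6 (t = 13*(-1/6) = -13/6 ≈ -2.1667)
s(z, V) = sqrt(V**2 + z**2)
(U(-12, 9) + s(t, (2 - 3) + 5))**2 = ((9 - 12) + sqrt(((2 - 3) + 5)**2 + (-13/6)**2))**2 = (-3 + sqrt((-1 + 5)**2 + 169/36))**2 = (-3 + sqrt(4**2 + 169/36))**2 = (-3 + sqrt(16 + 169/36))**2 = (-3 + sqrt(745/36))**2 = (-3 + sqrt(745)/6)**2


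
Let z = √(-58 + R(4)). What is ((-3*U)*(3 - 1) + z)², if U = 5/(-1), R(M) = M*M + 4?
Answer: (30 + I*√38)² ≈ 862.0 + 369.86*I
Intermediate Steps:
R(M) = 4 + M² (R(M) = M² + 4 = 4 + M²)
U = -5 (U = 5*(-1) = -5)
z = I*√38 (z = √(-58 + (4 + 4²)) = √(-58 + (4 + 16)) = √(-58 + 20) = √(-38) = I*√38 ≈ 6.1644*I)
((-3*U)*(3 - 1) + z)² = ((-3*(-5))*(3 - 1) + I*√38)² = (15*2 + I*√38)² = (30 + I*√38)²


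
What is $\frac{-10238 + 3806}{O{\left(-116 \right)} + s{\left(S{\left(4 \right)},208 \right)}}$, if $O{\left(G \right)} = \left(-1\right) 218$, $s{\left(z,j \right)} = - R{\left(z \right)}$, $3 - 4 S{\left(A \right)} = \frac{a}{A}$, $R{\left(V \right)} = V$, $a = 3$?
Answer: $\frac{102912}{3497} \approx 29.429$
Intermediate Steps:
$S{\left(A \right)} = \frac{3}{4} - \frac{3}{4 A}$ ($S{\left(A \right)} = \frac{3}{4} - \frac{3 \frac{1}{A}}{4} = \frac{3}{4} - \frac{3}{4 A}$)
$s{\left(z,j \right)} = - z$
$O{\left(G \right)} = -218$
$\frac{-10238 + 3806}{O{\left(-116 \right)} + s{\left(S{\left(4 \right)},208 \right)}} = \frac{-10238 + 3806}{-218 - \frac{3 \left(-1 + 4\right)}{4 \cdot 4}} = - \frac{6432}{-218 - \frac{3}{4} \cdot \frac{1}{4} \cdot 3} = - \frac{6432}{-218 - \frac{9}{16}} = - \frac{6432}{- \frac{3497}{16}} = \left(-6432\right) \left(- \frac{16}{3497}\right) = \frac{102912}{3497}$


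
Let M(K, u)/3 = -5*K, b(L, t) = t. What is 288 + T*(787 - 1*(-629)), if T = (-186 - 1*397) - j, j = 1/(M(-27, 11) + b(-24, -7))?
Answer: -164223468/199 ≈ -8.2524e+5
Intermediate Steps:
M(K, u) = -15*K (M(K, u) = 3*(-5*K) = -15*K)
j = 1/398 (j = 1/(-15*(-27) - 7) = 1/(405 - 7) = 1/398 ≈ 0.0025126)
T = -232035/398 (T = (-186 - 1*397) - 1*1/398 = (-186 - 397) - 1/398 = -583 - 1/398 = -232035/398 ≈ -583.00)
288 + T*(787 - 1*(-629)) = 288 - 232035*(787 - 1*(-629))/398 = 288 - 232035*(787 + 629)/398 = 288 - 232035/398*1416 = 288 - 164280780/199 = -164223468/199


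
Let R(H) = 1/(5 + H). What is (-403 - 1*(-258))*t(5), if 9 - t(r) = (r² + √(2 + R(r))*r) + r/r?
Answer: 2465 + 145*√210/2 ≈ 3515.6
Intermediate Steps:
t(r) = 8 - r² - r*√(2 + 1/(5 + r)) (t(r) = 9 - ((r² + √(2 + 1/(5 + r))*r) + r/r) = 9 - ((r² + r*√(2 + 1/(5 + r))) + 1) = 9 - (1 + r² + r*√(2 + 1/(5 + r))) = 9 + (-1 - r² - r*√(2 + 1/(5 + r))) = 8 - r² - r*√(2 + 1/(5 + r)))
(-403 - 1*(-258))*t(5) = (-403 - 1*(-258))*(8 - 1*5² - 1*5*√((11 + 2*5)/(5 + 5))) = (-403 + 258)*(8 - 1*25 - 1*5*√((11 + 10)/10)) = -145*(8 - 25 - 1*5*√((⅒)*21)) = -145*(8 - 25 - 1*5*√(21/10)) = -145*(8 - 25 - 1*5*√210/10) = -145*(8 - 25 - √210/2) = -145*(-17 - √210/2) = 2465 + 145*√210/2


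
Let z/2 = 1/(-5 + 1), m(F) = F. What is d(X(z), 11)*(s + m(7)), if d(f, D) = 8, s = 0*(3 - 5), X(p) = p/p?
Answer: 56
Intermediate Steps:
z = -½ (z = 2/(-5 + 1) = 2/(-4) = 2*(-¼) = -½ ≈ -0.50000)
X(p) = 1
s = 0 (s = 0*(-2) = 0)
d(X(z), 11)*(s + m(7)) = 8*(0 + 7) = 8*7 = 56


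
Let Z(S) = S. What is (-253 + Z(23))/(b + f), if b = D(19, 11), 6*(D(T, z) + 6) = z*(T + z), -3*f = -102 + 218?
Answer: -690/31 ≈ -22.258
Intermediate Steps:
f = -116/3 (f = -(-102 + 218)/3 = -1/3*116 = -116/3 ≈ -38.667)
D(T, z) = -6 + z*(T + z)/6 (D(T, z) = -6 + (z*(T + z))/6 = -6 + z*(T + z)/6)
b = 49 (b = -6 + (1/6)*11**2 + (1/6)*19*11 = -6 + (1/6)*121 + 209/6 = -6 + 121/6 + 209/6 = 49)
(-253 + Z(23))/(b + f) = (-253 + 23)/(49 - 116/3) = -230/31/3 = -230*3/31 = -690/31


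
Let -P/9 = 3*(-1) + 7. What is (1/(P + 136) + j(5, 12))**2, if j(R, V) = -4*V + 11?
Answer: 13682601/10000 ≈ 1368.3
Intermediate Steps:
P = -36 (P = -9*(3*(-1) + 7) = -9*(-3 + 7) = -9*4 = -36)
j(R, V) = 11 - 4*V
(1/(P + 136) + j(5, 12))**2 = (1/(-36 + 136) + (11 - 4*12))**2 = (1/100 + (11 - 48))**2 = (1/100 - 37)**2 = (-3699/100)**2 = 13682601/10000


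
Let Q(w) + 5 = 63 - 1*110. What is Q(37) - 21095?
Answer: -21147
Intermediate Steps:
Q(w) = -52 (Q(w) = -5 + (63 - 1*110) = -5 + (63 - 110) = -5 - 47 = -52)
Q(37) - 21095 = -52 - 21095 = -21147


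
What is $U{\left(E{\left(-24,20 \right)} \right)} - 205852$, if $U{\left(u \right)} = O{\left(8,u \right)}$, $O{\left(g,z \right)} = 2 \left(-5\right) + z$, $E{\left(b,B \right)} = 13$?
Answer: $-205849$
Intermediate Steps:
$O{\left(g,z \right)} = -10 + z$
$U{\left(u \right)} = -10 + u$
$U{\left(E{\left(-24,20 \right)} \right)} - 205852 = \left(-10 + 13\right) - 205852 = 3 - 205852 = -205849$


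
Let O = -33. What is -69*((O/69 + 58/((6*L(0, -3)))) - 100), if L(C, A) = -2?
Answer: 14533/2 ≈ 7266.5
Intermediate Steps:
-69*((O/69 + 58/((6*L(0, -3)))) - 100) = -69*((-33/69 + 58/((6*(-2)))) - 100) = -69*((-33*1/69 + 58/(-12)) - 100) = -69*((-11/23 + 58*(-1/12)) - 100) = -69*((-11/23 - 29/6) - 100) = -69*(-733/138 - 100) = -69*(-14533/138) = 14533/2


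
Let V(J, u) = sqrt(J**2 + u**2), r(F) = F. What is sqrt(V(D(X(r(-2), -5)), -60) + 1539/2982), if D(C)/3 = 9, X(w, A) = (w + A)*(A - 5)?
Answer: sqrt(509922 + 2964108*sqrt(481))/994 ≈ 8.1432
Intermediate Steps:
X(w, A) = (-5 + A)*(A + w) (X(w, A) = (A + w)*(-5 + A) = (-5 + A)*(A + w))
D(C) = 27 (D(C) = 3*9 = 27)
sqrt(V(D(X(r(-2), -5)), -60) + 1539/2982) = sqrt(sqrt(27**2 + (-60)**2) + 1539/2982) = sqrt(sqrt(729 + 3600) + 1539*(1/2982)) = sqrt(sqrt(4329) + 513/994) = sqrt(3*sqrt(481) + 513/994) = sqrt(513/994 + 3*sqrt(481))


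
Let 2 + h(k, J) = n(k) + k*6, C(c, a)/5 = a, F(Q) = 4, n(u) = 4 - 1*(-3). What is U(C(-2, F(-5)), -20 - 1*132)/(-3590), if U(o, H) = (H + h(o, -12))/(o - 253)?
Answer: -27/836470 ≈ -3.2278e-5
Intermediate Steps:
n(u) = 7 (n(u) = 4 + 3 = 7)
C(c, a) = 5*a
h(k, J) = 5 + 6*k (h(k, J) = -2 + (7 + k*6) = -2 + (7 + 6*k) = 5 + 6*k)
U(o, H) = (5 + H + 6*o)/(-253 + o) (U(o, H) = (H + (5 + 6*o))/(o - 253) = (5 + H + 6*o)/(-253 + o))
U(C(-2, F(-5)), -20 - 1*132)/(-3590) = ((5 + (-20 - 1*132) + 6*(5*4))/(-253 + 5*4))/(-3590) = ((5 + (-20 - 132) + 6*20)/(-253 + 20))*(-1/3590) = ((5 - 152 + 120)/(-233))*(-1/3590) = -1/233*(-27)*(-1/3590) = (27/233)*(-1/3590) = -27/836470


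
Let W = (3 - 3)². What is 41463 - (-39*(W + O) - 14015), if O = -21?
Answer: 54659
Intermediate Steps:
W = 0 (W = 0² = 0)
41463 - (-39*(W + O) - 14015) = 41463 - (-39*(0 - 21) - 14015) = 41463 - (-39*(-21) - 14015) = 41463 - (819 - 14015) = 41463 - 1*(-13196) = 41463 + 13196 = 54659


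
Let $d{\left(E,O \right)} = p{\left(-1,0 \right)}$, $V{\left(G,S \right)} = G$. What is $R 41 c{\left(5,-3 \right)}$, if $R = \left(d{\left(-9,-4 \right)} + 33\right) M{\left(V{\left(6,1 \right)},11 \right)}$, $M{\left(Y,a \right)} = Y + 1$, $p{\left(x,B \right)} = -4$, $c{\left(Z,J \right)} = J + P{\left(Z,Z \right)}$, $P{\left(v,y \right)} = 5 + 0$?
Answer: $16646$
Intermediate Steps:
$P{\left(v,y \right)} = 5$
$c{\left(Z,J \right)} = 5 + J$ ($c{\left(Z,J \right)} = J + 5 = 5 + J$)
$M{\left(Y,a \right)} = 1 + Y$
$d{\left(E,O \right)} = -4$
$R = 203$ ($R = \left(-4 + 33\right) \left(1 + 6\right) = 29 \cdot 7 = 203$)
$R 41 c{\left(5,-3 \right)} = 203 \cdot 41 \left(5 - 3\right) = 203 \cdot 41 \cdot 2 = 203 \cdot 82 = 16646$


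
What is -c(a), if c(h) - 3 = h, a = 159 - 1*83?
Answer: -79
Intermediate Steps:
a = 76 (a = 159 - 83 = 76)
c(h) = 3 + h
-c(a) = -(3 + 76) = -1*79 = -79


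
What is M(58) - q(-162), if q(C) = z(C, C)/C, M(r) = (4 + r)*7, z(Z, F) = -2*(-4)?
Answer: 35158/81 ≈ 434.05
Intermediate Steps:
z(Z, F) = 8
M(r) = 28 + 7*r
q(C) = 8/C
M(58) - q(-162) = (28 + 7*58) - 8/(-162) = (28 + 406) - 8*(-1)/162 = 434 - 1*(-4/81) = 434 + 4/81 = 35158/81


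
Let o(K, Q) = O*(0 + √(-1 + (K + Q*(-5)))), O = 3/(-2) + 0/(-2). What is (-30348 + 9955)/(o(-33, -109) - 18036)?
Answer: 163470288/144576065 - 40786*√511/433728195 ≈ 1.1286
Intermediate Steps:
O = -3/2 (O = 3*(-½) + 0*(-½) = -3/2 + 0 = -3/2 ≈ -1.5000)
o(K, Q) = -3*√(-1 + K - 5*Q)/2 (o(K, Q) = -3*(0 + √(-1 + (K + Q*(-5))))/2 = -3*(0 + √(-1 + (K - 5*Q)))/2 = -3*(0 + √(-1 + K - 5*Q))/2 = -3*√(-1 + K - 5*Q)/2)
(-30348 + 9955)/(o(-33, -109) - 18036) = (-30348 + 9955)/(-3*√(-1 - 33 - 5*(-109))/2 - 18036) = -20393/(-3*√(-1 - 33 + 545)/2 - 18036) = -20393/(-3*√511/2 - 18036) = -20393/(-18036 - 3*√511/2)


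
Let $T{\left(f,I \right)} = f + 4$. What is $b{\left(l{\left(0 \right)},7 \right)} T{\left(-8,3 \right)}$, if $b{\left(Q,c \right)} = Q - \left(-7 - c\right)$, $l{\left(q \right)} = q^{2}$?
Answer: $-56$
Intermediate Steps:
$T{\left(f,I \right)} = 4 + f$
$b{\left(Q,c \right)} = 7 + Q + c$ ($b{\left(Q,c \right)} = Q + \left(7 + c\right) = 7 + Q + c$)
$b{\left(l{\left(0 \right)},7 \right)} T{\left(-8,3 \right)} = \left(7 + 0^{2} + 7\right) \left(4 - 8\right) = \left(7 + 0 + 7\right) \left(-4\right) = 14 \left(-4\right) = -56$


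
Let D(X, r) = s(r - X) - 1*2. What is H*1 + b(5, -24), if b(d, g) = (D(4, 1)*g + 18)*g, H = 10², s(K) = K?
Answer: -3212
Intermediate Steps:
H = 100
D(X, r) = -2 + r - X (D(X, r) = (r - X) - 1*2 = (r - X) - 2 = -2 + r - X)
b(d, g) = g*(18 - 5*g) (b(d, g) = ((-2 + 1 - 1*4)*g + 18)*g = ((-2 + 1 - 4)*g + 18)*g = (-5*g + 18)*g = (18 - 5*g)*g = g*(18 - 5*g))
H*1 + b(5, -24) = 100*1 - 24*(18 - 5*(-24)) = 100 - 24*(18 + 120) = 100 - 24*138 = 100 - 3312 = -3212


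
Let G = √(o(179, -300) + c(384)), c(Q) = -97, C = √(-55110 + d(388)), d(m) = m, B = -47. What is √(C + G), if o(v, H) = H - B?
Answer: √I*√(√54722 + 5*√14) ≈ 11.239 + 11.239*I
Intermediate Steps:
C = I*√54722 (C = √(-55110 + 388) = √(-54722) = I*√54722 ≈ 233.93*I)
o(v, H) = 47 + H (o(v, H) = H - 1*(-47) = H + 47 = 47 + H)
G = 5*I*√14 (G = √((47 - 300) - 97) = √(-253 - 97) = √(-350) = 5*I*√14 ≈ 18.708*I)
√(C + G) = √(I*√54722 + 5*I*√14)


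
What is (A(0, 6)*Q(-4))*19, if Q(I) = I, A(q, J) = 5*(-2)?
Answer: 760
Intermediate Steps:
A(q, J) = -10
(A(0, 6)*Q(-4))*19 = -10*(-4)*19 = 40*19 = 760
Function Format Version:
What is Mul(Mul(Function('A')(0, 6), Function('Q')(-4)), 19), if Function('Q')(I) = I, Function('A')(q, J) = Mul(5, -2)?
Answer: 760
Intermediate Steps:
Function('A')(q, J) = -10
Mul(Mul(Function('A')(0, 6), Function('Q')(-4)), 19) = Mul(Mul(-10, -4), 19) = Mul(40, 19) = 760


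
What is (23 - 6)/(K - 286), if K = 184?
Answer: -1/6 ≈ -0.16667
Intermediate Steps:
(23 - 6)/(K - 286) = (23 - 6)/(184 - 286) = 17/(-102) = 17*(-1/102) = -1/6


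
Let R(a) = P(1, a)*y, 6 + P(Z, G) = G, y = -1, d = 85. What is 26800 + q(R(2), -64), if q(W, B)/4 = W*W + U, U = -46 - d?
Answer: 26340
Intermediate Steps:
P(Z, G) = -6 + G
R(a) = 6 - a (R(a) = (-6 + a)*(-1) = 6 - a)
U = -131 (U = -46 - 1*85 = -46 - 85 = -131)
q(W, B) = -524 + 4*W² (q(W, B) = 4*(W*W - 131) = 4*(W² - 131) = 4*(-131 + W²) = -524 + 4*W²)
26800 + q(R(2), -64) = 26800 + (-524 + 4*(6 - 1*2)²) = 26800 + (-524 + 4*(6 - 2)²) = 26800 + (-524 + 4*4²) = 26800 + (-524 + 4*16) = 26800 + (-524 + 64) = 26800 - 460 = 26340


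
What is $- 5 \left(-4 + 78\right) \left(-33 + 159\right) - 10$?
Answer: $-46630$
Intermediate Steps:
$- 5 \left(-4 + 78\right) \left(-33 + 159\right) - 10 = - 5 \cdot 74 \cdot 126 - 10 = \left(-5\right) 9324 - 10 = -46620 - 10 = -46630$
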